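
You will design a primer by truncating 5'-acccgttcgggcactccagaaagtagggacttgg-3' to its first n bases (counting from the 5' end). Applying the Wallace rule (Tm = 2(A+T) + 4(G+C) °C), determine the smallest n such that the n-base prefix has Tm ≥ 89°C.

n = 28

First 27 bases: ACCCGTTCGGGCACTCCAGAAAGTAGG → Tm = 86°C (< 89°C)
First 28 bases: ACCCGTTCGGGCACTCCAGAAAGTAGGG → Tm = 90°C (≥ 89°C)
Since every base adds ≥2°C, Tm only increases with n, so the threshold is first crossed at n = 28.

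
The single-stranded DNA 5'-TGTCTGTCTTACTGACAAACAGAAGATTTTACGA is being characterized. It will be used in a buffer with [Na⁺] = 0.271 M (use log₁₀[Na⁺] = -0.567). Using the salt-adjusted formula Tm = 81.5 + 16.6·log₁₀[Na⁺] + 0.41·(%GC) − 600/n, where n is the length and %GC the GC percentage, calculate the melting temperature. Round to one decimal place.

Length n = 34. Scanning the sequence gives T=11, C=6, A=11, G=6.
G+C = 12, so %GC = 12/34 × 100 = 35.294%
Salt term: 16.6 × (-0.567) = -9.412
GC term: 0.41 × 35.294 = 14.471; length term: −600/34 = −17.647
Tm = 81.5 + (-9.412) + 14.471 − 17.647 = 68.912 → 68.9°C

68.9°C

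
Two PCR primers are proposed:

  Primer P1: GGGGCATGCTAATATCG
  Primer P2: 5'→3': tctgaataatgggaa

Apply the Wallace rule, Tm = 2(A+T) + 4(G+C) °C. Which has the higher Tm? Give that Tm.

Primer P1, 52°C

Primer P1: A+T=8, G+C=9 → Tm = 2(8)+4(9) = 52°C
Primer P2: A+T=10, G+C=5 → Tm = 2(10)+4(5) = 40°C
52°C vs 40°C → primer P1 is higher.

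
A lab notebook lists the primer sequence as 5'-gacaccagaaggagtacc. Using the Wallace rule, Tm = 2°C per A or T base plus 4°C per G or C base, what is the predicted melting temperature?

56°C

Scanning the sequence gives C=5, A=7, G=5, T=1.
A+T = 8, G+C = 10
Tm = 2(8) + 4(10) = 16 + 40 = 56°C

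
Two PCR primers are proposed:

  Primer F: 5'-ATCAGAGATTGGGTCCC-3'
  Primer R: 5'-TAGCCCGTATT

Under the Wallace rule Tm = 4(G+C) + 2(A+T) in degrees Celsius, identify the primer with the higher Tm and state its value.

Primer F, 52°C

Primer F: A+T=8, G+C=9 → Tm = 2(8)+4(9) = 52°C
Primer R: A+T=6, G+C=5 → Tm = 2(6)+4(5) = 32°C
52°C vs 32°C → primer F is higher.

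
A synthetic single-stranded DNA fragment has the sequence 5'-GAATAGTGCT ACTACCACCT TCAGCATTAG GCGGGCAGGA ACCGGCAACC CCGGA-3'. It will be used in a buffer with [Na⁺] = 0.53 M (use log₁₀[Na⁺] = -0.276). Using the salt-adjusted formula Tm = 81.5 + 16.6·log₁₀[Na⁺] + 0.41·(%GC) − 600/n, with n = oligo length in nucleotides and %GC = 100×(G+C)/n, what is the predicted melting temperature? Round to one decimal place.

89.9°C

Length n = 55. T=8, A=15, G=15, C=17
G+C = 32, so %GC = 32/55 × 100 = 58.182%
Salt term: 16.6 × (-0.276) = -4.582
GC term: 0.41 × 58.182 = 23.855; length term: −600/55 = −10.909
Tm = 81.5 + (-4.582) + 23.855 − 10.909 = 89.864 → 89.9°C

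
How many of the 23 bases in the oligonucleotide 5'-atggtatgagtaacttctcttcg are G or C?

9

Scanning the sequence gives G=5, A=5, C=4, T=9.
G+C = 5 + 4 = 9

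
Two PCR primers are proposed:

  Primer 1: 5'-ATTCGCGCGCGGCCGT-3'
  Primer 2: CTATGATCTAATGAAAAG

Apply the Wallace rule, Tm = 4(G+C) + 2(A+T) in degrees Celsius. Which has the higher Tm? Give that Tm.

Primer 1: A+T=4, G+C=12 → Tm = 2(4)+4(12) = 56°C
Primer 2: A+T=13, G+C=5 → Tm = 2(13)+4(5) = 46°C
56°C vs 46°C → primer 1 is higher.

Primer 1, 56°C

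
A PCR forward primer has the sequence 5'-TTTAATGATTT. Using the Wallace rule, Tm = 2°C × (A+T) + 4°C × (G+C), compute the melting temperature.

24°C

Scanning the sequence gives A=3, G=1, C=0, T=7.
AT pairs contribute 10, GC pairs contribute 1.
Tm = 2(10) + 4(1) = 20 + 4 = 24°C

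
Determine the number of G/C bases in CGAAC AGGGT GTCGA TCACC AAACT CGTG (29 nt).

Scanning the sequence gives A=8, C=8, G=8, T=5.
Total G or C: 8 + 8 = 16

16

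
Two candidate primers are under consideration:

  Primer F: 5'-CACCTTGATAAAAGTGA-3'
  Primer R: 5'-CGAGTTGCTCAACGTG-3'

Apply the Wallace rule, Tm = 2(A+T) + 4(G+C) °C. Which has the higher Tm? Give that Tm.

Primer R, 50°C

Primer F: A+T=11, G+C=6 → Tm = 2(11)+4(6) = 46°C
Primer R: A+T=7, G+C=9 → Tm = 2(7)+4(9) = 50°C
46°C vs 50°C → primer R is higher.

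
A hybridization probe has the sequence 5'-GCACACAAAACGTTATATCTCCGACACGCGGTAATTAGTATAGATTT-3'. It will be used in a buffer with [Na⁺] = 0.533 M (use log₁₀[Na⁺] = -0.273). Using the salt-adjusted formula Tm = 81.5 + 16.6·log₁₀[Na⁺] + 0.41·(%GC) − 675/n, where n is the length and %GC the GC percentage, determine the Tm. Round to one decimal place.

78.3°C

Length n = 47. Base counts: G=8, C=10, T=13, A=16
G+C = 18, so %GC = 18/47 × 100 = 38.298%
Salt term: 16.6 × (-0.273) = -4.532
GC term: 0.41 × 38.298 = 15.702; length term: −675/47 = −14.362
Tm = 81.5 + (-4.532) + 15.702 − 14.362 = 78.308 → 78.3°C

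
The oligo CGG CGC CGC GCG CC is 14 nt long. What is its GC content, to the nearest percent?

T=0, G=6, C=8, A=0
G+C = 6 + 8 = 14 out of 14 bases
%GC = 14/14 × 100 = 100% ≈ 100%

100%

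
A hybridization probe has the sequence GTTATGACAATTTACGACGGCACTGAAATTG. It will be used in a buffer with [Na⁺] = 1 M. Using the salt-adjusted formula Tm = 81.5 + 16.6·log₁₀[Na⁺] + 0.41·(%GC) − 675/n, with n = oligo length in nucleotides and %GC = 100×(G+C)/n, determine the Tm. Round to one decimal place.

Length n = 31. Base counts: A=10, G=7, T=9, C=5
G+C = 12, so %GC = 12/31 × 100 = 38.71%
Salt term: 16.6 × (0) = 0
GC term: 0.41 × 38.71 = 15.871; length term: −675/31 = −21.774
Tm = 81.5 + (0) + 15.871 − 21.774 = 75.597 → 75.6°C

75.6°C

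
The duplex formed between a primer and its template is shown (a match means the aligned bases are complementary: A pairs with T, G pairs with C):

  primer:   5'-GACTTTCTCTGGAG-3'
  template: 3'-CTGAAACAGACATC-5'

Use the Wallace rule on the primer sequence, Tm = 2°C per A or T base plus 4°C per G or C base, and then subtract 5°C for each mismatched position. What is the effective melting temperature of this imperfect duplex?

32°C

Primer base counts: A=2, T=5, G=4, C=3 → A+T=7, G+C=7
Perfect-match Tm = 2(7) + 4(7) = 14 + 28 = 42°C
Mismatches (positions where the bases are not complementary): 2 (at positions 7, 12)
Effective Tm = 42 − 2×5 = 42 − 10 = 32°C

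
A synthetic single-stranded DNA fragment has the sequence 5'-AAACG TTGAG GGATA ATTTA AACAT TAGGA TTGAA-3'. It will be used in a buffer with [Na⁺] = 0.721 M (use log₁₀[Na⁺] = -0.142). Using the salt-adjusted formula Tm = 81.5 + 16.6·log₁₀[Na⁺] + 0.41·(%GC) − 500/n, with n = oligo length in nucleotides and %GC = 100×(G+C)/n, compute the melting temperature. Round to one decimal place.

76.6°C

Length n = 35. T=10, A=15, C=2, G=8
G+C = 10, so %GC = 10/35 × 100 = 28.571%
Salt term: 16.6 × (-0.142) = -2.357
GC term: 0.41 × 28.571 = 11.714; length term: −500/35 = −14.286
Tm = 81.5 + (-2.357) + 11.714 − 14.286 = 76.571 → 76.6°C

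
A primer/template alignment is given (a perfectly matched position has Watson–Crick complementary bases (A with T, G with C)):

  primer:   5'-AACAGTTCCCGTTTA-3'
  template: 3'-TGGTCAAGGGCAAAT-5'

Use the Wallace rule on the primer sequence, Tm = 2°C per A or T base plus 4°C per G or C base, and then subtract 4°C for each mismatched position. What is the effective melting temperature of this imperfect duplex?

38°C

Primer base counts: A=4, T=5, G=2, C=4 → A+T=9, G+C=6
Perfect-match Tm = 2(9) + 4(6) = 18 + 24 = 42°C
Mismatches (positions where the bases are not complementary): 1 (at position 2)
Effective Tm = 42 − 1×4 = 42 − 4 = 38°C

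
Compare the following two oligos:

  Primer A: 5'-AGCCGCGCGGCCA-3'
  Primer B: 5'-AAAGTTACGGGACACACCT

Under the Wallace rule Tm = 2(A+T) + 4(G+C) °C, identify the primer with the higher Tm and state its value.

Primer A: A+T=2, G+C=11 → Tm = 2(2)+4(11) = 48°C
Primer B: A+T=10, G+C=9 → Tm = 2(10)+4(9) = 56°C
48°C vs 56°C → primer B is higher.

Primer B, 56°C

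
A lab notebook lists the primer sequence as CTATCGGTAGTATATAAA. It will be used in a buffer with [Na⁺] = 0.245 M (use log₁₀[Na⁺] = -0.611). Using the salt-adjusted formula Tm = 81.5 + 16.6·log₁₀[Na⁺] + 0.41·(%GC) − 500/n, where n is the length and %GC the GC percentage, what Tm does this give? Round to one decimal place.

Length n = 18. Counting bases: G=3, A=7, T=6, C=2
G+C = 5, so %GC = 5/18 × 100 = 27.778%
Salt term: 16.6 × (-0.611) = -10.143
GC term: 0.41 × 27.778 = 11.389; length term: −500/18 = −27.778
Tm = 81.5 + (-10.143) + 11.389 − 27.778 = 54.968 → 55.0°C

55.0°C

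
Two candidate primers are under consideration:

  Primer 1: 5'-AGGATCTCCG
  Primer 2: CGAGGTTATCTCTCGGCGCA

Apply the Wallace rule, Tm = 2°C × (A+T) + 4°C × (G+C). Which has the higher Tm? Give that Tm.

Primer 1: A+T=4, G+C=6 → Tm = 2(4)+4(6) = 32°C
Primer 2: A+T=8, G+C=12 → Tm = 2(8)+4(12) = 64°C
32°C vs 64°C → primer 2 is higher.

Primer 2, 64°C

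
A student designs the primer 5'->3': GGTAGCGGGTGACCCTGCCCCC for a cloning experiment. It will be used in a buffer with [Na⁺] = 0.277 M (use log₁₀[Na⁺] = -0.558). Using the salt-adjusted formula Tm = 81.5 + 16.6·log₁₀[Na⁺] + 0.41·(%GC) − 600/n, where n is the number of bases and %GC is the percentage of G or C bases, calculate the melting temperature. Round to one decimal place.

Length n = 22. Base counts: T=3, A=2, C=9, G=8
G+C = 17, so %GC = 17/22 × 100 = 77.273%
Salt term: 16.6 × (-0.558) = -9.263
GC term: 0.41 × 77.273 = 31.682; length term: −600/22 = −27.273
Tm = 81.5 + (-9.263) + 31.682 − 27.273 = 76.646 → 76.6°C

76.6°C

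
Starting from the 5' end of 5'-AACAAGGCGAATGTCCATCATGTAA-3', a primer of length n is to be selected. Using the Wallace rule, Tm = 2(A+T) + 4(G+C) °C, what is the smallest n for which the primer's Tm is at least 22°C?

First 7 bases: AACAAGG → Tm = 20°C (< 22°C)
First 8 bases: AACAAGGC → Tm = 24°C (≥ 22°C)
Each additional base adds 2°C (A/T) or 4°C (G/C), so Tm is non-decreasing in n; n = 8 is the first length to reach 22°C.

n = 8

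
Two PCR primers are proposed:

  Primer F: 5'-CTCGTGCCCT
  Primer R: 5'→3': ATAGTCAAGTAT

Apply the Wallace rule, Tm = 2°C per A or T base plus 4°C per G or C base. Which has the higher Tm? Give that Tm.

Primer F: A+T=3, G+C=7 → Tm = 2(3)+4(7) = 34°C
Primer R: A+T=9, G+C=3 → Tm = 2(9)+4(3) = 30°C
34°C vs 30°C → primer F is higher.

Primer F, 34°C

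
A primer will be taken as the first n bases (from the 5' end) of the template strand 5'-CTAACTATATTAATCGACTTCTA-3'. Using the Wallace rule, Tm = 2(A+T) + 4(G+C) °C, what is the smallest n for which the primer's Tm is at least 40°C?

First 15 bases: CTAACTATATTAATC → Tm = 36°C (< 40°C)
First 16 bases: CTAACTATATTAATCG → Tm = 40°C (≥ 40°C)
Since every base adds ≥2°C, Tm only increases with n, so the threshold is first crossed at n = 16.

n = 16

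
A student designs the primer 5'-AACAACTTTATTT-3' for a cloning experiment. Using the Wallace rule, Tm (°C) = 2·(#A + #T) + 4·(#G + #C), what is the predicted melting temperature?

A=5, T=6, G=0, C=2
A+T = 11, G+C = 2
Tm = 4·2 + 2·11 = 8 + 22 = 30°C

30°C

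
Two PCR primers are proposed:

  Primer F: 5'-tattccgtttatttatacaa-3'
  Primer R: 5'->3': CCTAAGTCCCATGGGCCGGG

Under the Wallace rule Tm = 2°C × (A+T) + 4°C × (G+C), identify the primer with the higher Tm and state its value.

Primer R, 68°C

Primer F: A+T=16, G+C=4 → Tm = 2(16)+4(4) = 48°C
Primer R: A+T=6, G+C=14 → Tm = 2(6)+4(14) = 68°C
48°C vs 68°C → primer R is higher.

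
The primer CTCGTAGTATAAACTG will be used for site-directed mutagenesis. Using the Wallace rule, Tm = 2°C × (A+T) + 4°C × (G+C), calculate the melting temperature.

44°C

Counting bases: C=3, G=3, T=5, A=5
So N_AT = 10 and N_GC = 6.
Tm = 2×10 + 4×6 = 44°C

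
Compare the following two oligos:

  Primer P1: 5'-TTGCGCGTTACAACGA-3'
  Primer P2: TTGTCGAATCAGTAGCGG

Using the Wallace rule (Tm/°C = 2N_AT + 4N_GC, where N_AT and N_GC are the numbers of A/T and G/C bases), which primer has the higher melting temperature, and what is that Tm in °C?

Primer P1: A+T=8, G+C=8 → Tm = 2(8)+4(8) = 48°C
Primer P2: A+T=9, G+C=9 → Tm = 2(9)+4(9) = 54°C
48°C vs 54°C → primer P2 is higher.

Primer P2, 54°C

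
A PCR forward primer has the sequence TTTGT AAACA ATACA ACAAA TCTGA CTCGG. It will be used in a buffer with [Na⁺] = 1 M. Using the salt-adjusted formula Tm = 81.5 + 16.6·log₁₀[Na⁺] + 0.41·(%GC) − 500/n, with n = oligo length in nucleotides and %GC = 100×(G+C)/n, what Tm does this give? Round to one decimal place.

78.5°C

Length n = 30. G=4, T=8, C=6, A=12
G+C = 10, so %GC = 10/30 × 100 = 33.333%
Salt term: 16.6 × (0) = 0
GC term: 0.41 × 33.333 = 13.667; length term: −500/30 = −16.667
Tm = 81.5 + (0) + 13.667 − 16.667 = 78.5 → 78.5°C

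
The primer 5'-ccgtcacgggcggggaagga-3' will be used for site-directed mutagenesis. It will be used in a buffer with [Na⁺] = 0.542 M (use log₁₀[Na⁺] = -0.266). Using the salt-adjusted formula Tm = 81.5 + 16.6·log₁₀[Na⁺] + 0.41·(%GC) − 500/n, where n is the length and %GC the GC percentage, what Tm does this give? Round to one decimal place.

82.8°C

Length n = 20. A=4, C=5, T=1, G=10
G+C = 15, so %GC = 15/20 × 100 = 75%
Salt term: 16.6 × (-0.266) = -4.416
GC term: 0.41 × 75 = 30.75; length term: −500/20 = −25
Tm = 81.5 + (-4.416) + 30.75 − 25 = 82.834 → 82.8°C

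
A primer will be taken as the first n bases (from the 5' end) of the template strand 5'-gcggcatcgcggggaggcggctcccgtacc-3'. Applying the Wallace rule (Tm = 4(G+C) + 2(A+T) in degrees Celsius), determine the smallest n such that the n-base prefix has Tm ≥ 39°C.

n = 11

First 10 bases: GCGGCATCGC → Tm = 36°C (< 39°C)
First 11 bases: GCGGCATCGCG → Tm = 40°C (≥ 39°C)
Since every base adds ≥2°C, Tm only increases with n, so the threshold is first crossed at n = 11.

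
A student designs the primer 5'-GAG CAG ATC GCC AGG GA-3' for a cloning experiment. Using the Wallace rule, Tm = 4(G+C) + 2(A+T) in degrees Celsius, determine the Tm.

56°C

Base counts: A=5, T=1, C=4, G=7
A+T = 6, G+C = 11
Tm = 4·11 + 2·6 = 44 + 12 = 56°C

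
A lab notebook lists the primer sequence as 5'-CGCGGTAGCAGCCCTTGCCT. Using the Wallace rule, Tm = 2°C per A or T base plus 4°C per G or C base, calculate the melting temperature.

68°C

Base counts: G=6, T=4, A=2, C=8
AT pairs contribute 6, GC pairs contribute 14.
Tm = 2(6) + 4(14) = 12 + 56 = 68°C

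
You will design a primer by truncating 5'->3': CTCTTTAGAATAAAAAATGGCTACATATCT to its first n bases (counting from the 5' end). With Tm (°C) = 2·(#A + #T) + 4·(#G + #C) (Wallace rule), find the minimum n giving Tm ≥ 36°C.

n = 15

First 14 bases: CTCTTTAGAATAAA → Tm = 34°C (< 36°C)
First 15 bases: CTCTTTAGAATAAAA → Tm = 36°C (≥ 36°C)
Since every base adds ≥2°C, Tm only increases with n, so the threshold is first crossed at n = 15.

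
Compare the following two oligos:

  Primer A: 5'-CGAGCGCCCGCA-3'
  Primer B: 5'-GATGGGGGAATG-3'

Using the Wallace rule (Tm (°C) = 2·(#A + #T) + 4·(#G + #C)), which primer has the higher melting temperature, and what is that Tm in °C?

Primer A: A+T=2, G+C=10 → Tm = 2(2)+4(10) = 44°C
Primer B: A+T=5, G+C=7 → Tm = 2(5)+4(7) = 38°C
44°C vs 38°C → primer A is higher.

Primer A, 44°C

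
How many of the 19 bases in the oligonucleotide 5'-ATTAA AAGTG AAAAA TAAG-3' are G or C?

Scanning the sequence gives C=0, T=4, G=3, A=12.
G+C = 3 + 0 = 3

3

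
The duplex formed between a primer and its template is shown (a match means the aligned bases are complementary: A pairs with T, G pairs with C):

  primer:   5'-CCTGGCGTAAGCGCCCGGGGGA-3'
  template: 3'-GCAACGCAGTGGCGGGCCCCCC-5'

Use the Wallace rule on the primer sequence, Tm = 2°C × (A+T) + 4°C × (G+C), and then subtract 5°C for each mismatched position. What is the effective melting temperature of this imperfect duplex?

Primer base counts: A=3, T=2, G=10, C=7 → A+T=5, G+C=17
Perfect-match Tm = 2(5) + 4(17) = 10 + 68 = 78°C
Mismatches (positions where the bases are not complementary): 5 (at positions 2, 4, 9, 11, 22)
Effective Tm = 78 − 5×5 = 78 − 25 = 53°C

53°C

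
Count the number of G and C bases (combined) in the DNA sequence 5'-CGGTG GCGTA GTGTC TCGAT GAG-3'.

Scanning the sequence gives G=10, C=4, T=6, A=3.
G+C = 10 + 4 = 14

14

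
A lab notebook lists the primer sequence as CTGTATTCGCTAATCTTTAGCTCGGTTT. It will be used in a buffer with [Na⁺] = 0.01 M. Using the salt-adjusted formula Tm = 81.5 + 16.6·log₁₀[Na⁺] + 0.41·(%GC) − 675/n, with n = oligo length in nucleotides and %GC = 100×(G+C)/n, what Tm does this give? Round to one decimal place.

40.3°C

Length n = 28. Counting bases: T=13, G=5, A=4, C=6
G+C = 11, so %GC = 11/28 × 100 = 39.286%
Salt term: 16.6 × (-2) = -33.2
GC term: 0.41 × 39.286 = 16.107; length term: −675/28 = −24.107
Tm = 81.5 + (-33.2) + 16.107 − 24.107 = 40.3 → 40.3°C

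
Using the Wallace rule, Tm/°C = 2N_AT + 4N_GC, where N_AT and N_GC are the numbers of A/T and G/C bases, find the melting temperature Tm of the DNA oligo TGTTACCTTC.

28°C

Base counts: C=3, T=5, G=1, A=1
So N_AT = 6 and N_GC = 4.
Tm = 2×6 + 4×4 = 28°C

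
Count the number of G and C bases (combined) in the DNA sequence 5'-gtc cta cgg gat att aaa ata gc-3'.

9

Base counts: C=4, T=6, G=5, A=8
Total G or C: 5 + 4 = 9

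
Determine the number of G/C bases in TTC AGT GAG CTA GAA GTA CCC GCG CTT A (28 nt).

G=7, C=7, T=7, A=7
G+C = 7 + 7 = 14

14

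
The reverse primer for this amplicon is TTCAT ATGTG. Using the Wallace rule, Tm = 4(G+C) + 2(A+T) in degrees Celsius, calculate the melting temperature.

Base counts: T=5, G=2, A=2, C=1
So N_AT = 7 and N_GC = 3.
Tm = 2×7 + 4×3 = 26°C

26°C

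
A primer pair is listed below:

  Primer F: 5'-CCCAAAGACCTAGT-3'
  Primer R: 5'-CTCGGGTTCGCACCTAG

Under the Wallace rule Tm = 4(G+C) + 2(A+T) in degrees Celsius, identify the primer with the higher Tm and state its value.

Primer F: A+T=7, G+C=7 → Tm = 2(7)+4(7) = 42°C
Primer R: A+T=6, G+C=11 → Tm = 2(6)+4(11) = 56°C
42°C vs 56°C → primer R is higher.

Primer R, 56°C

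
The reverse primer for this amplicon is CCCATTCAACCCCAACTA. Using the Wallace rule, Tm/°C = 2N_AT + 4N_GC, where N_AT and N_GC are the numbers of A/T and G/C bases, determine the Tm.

54°C

G=0, T=3, A=6, C=9
So N_AT = 9 and N_GC = 9.
Tm = 2×9 + 4×9 = 54°C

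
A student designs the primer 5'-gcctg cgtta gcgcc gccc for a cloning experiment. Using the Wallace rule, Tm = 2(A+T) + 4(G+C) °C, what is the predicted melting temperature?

68°C

Counting bases: G=6, T=3, C=9, A=1
AT pairs contribute 4, GC pairs contribute 15.
Tm = 2×4 + 4×15 = 68°C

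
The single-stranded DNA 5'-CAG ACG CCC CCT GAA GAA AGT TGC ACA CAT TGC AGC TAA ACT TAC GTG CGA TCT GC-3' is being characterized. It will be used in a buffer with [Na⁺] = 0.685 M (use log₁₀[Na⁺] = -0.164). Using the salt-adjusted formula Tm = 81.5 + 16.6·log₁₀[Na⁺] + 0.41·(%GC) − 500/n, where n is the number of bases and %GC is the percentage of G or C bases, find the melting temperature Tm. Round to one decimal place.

91.1°C

Length n = 56. Counting bases: G=12, C=17, A=16, T=11
G+C = 29, so %GC = 29/56 × 100 = 51.786%
Salt term: 16.6 × (-0.164) = -2.722
GC term: 0.41 × 51.786 = 21.232; length term: −500/56 = −8.929
Tm = 81.5 + (-2.722) + 21.232 − 8.929 = 91.081 → 91.1°C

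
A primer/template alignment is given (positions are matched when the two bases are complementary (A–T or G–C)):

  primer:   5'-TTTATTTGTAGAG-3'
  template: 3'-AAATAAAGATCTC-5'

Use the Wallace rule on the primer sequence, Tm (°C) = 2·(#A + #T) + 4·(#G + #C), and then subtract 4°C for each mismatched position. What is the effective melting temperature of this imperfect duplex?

Primer base counts: A=3, T=7, G=3, C=0 → A+T=10, G+C=3
Perfect-match Tm = 2(10) + 4(3) = 20 + 12 = 32°C
Mismatches (positions where the bases are not complementary): 1 (at position 8)
Effective Tm = 32 − 1×4 = 32 − 4 = 28°C

28°C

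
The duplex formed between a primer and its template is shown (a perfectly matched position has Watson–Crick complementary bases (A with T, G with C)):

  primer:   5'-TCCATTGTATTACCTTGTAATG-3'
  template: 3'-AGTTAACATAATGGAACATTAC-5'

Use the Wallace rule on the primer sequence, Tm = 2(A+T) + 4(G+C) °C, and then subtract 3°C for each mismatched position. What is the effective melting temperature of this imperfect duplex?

Primer base counts: A=5, T=10, G=3, C=4 → A+T=15, G+C=7
Perfect-match Tm = 2(15) + 4(7) = 30 + 28 = 58°C
Mismatches (positions where the bases are not complementary): 1 (at position 3)
Effective Tm = 58 − 1×3 = 58 − 3 = 55°C

55°C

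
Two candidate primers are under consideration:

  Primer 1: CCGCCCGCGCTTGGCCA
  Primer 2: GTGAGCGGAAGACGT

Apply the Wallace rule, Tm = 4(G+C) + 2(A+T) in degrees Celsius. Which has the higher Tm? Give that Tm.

Primer 1, 62°C

Primer 1: A+T=3, G+C=14 → Tm = 2(3)+4(14) = 62°C
Primer 2: A+T=6, G+C=9 → Tm = 2(6)+4(9) = 48°C
62°C vs 48°C → primer 1 is higher.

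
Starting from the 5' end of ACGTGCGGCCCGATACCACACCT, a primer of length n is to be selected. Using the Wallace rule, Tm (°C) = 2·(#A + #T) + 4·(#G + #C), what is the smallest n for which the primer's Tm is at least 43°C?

n = 12

First 11 bases: ACGTGCGGCCC → Tm = 40°C (< 43°C)
First 12 bases: ACGTGCGGCCCG → Tm = 44°C (≥ 43°C)
Each additional base adds 2°C (A/T) or 4°C (G/C), so Tm is non-decreasing in n; n = 12 is the first length to reach 43°C.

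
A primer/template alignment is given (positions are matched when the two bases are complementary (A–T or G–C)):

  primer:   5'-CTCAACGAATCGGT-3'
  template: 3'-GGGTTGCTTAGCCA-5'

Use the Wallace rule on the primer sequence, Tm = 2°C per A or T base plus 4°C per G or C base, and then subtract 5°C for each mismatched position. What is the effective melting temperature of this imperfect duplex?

Primer base counts: A=4, T=3, G=3, C=4 → A+T=7, G+C=7
Perfect-match Tm = 2(7) + 4(7) = 14 + 28 = 42°C
Mismatches (positions where the bases are not complementary): 1 (at position 2)
Effective Tm = 42 − 1×5 = 42 − 5 = 37°C

37°C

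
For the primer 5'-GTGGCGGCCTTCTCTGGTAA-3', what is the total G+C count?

Scanning the sequence gives A=2, C=5, G=7, T=6.
Total G or C: 7 + 5 = 12

12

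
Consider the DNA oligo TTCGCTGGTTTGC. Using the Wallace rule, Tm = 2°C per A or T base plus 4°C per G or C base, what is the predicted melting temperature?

40°C

T=6, A=0, G=4, C=3
A+T = 6, G+C = 7
Tm = 4·7 + 2·6 = 28 + 12 = 40°C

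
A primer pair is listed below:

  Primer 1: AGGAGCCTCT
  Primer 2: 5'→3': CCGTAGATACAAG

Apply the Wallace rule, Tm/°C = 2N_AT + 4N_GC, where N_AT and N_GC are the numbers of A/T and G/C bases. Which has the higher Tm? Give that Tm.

Primer 2, 38°C

Primer 1: A+T=4, G+C=6 → Tm = 2(4)+4(6) = 32°C
Primer 2: A+T=7, G+C=6 → Tm = 2(7)+4(6) = 38°C
32°C vs 38°C → primer 2 is higher.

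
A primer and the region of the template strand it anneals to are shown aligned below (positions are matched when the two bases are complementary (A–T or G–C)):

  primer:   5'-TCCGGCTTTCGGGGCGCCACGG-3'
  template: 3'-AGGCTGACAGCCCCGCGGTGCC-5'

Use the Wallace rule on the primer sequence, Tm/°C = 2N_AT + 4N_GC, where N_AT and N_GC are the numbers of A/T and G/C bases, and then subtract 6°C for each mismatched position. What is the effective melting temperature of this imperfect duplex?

66°C

Primer base counts: A=1, T=4, G=9, C=8 → A+T=5, G+C=17
Perfect-match Tm = 2(5) + 4(17) = 10 + 68 = 78°C
Mismatches (positions where the bases are not complementary): 2 (at positions 5, 8)
Effective Tm = 78 − 2×6 = 78 − 12 = 66°C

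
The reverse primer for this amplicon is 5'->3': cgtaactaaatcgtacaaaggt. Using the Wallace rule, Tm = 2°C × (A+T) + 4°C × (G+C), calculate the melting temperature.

Scanning the sequence gives G=4, C=4, T=5, A=9.
So N_AT = 14 and N_GC = 8.
Tm = 2(14) + 4(8) = 28 + 32 = 60°C

60°C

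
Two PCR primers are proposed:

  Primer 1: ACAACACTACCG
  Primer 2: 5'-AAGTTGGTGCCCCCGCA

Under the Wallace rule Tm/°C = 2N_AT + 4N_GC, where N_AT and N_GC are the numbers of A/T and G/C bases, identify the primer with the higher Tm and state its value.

Primer 2, 56°C

Primer 1: A+T=6, G+C=6 → Tm = 2(6)+4(6) = 36°C
Primer 2: A+T=6, G+C=11 → Tm = 2(6)+4(11) = 56°C
36°C vs 56°C → primer 2 is higher.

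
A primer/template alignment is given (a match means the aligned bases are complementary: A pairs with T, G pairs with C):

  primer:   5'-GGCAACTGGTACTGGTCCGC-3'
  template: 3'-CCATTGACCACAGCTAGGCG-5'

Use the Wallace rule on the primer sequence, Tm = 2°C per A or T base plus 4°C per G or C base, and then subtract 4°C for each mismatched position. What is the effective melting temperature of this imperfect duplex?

Primer base counts: A=3, T=4, G=7, C=6 → A+T=7, G+C=13
Perfect-match Tm = 2(7) + 4(13) = 14 + 52 = 66°C
Mismatches (positions where the bases are not complementary): 5 (at positions 3, 11, 12, 13, 15)
Effective Tm = 66 − 5×4 = 66 − 20 = 46°C

46°C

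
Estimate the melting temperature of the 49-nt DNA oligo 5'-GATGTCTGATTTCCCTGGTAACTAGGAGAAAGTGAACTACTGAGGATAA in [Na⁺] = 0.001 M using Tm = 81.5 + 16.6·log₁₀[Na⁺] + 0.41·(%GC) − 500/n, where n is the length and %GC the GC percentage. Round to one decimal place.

Length n = 49. Scanning the sequence gives G=13, C=7, A=16, T=13.
G+C = 20, so %GC = 20/49 × 100 = 40.816%
Salt term: 16.6 × (-3) = -49.8
GC term: 0.41 × 40.816 = 16.735; length term: −500/49 = −10.204
Tm = 81.5 + (-49.8) + 16.735 − 10.204 = 38.231 → 38.2°C

38.2°C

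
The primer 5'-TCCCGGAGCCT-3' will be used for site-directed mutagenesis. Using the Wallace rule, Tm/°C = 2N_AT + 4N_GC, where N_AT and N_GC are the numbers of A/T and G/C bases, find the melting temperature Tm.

38°C

A=1, C=5, G=3, T=2
So N_AT = 3 and N_GC = 8.
Tm = 4·8 + 2·3 = 32 + 6 = 38°C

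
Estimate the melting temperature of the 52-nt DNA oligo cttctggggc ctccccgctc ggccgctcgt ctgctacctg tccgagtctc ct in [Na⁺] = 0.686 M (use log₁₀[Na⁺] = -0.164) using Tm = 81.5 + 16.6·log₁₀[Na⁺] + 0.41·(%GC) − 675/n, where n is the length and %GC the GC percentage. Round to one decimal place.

Length n = 52. Counting bases: G=13, T=14, A=2, C=23
G+C = 36, so %GC = 36/52 × 100 = 69.231%
Salt term: 16.6 × (-0.164) = -2.722
GC term: 0.41 × 69.231 = 28.385; length term: −675/52 = −12.981
Tm = 81.5 + (-2.722) + 28.385 − 12.981 = 94.182 → 94.2°C

94.2°C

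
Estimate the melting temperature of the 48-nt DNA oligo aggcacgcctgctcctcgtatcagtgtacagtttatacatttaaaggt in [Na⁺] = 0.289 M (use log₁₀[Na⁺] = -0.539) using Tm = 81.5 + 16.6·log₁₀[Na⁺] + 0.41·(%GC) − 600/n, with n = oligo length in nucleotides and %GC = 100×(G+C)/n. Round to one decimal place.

Length n = 48. Base counts: T=15, C=11, A=12, G=10
G+C = 21, so %GC = 21/48 × 100 = 43.75%
Salt term: 16.6 × (-0.539) = -8.947
GC term: 0.41 × 43.75 = 17.938; length term: −600/48 = −12.5
Tm = 81.5 + (-8.947) + 17.938 − 12.5 = 77.991 → 78.0°C

78.0°C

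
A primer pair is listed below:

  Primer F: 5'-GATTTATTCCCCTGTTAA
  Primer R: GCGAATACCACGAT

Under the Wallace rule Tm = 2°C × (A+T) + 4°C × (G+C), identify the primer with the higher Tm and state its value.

Primer F: A+T=12, G+C=6 → Tm = 2(12)+4(6) = 48°C
Primer R: A+T=7, G+C=7 → Tm = 2(7)+4(7) = 42°C
48°C vs 42°C → primer F is higher.

Primer F, 48°C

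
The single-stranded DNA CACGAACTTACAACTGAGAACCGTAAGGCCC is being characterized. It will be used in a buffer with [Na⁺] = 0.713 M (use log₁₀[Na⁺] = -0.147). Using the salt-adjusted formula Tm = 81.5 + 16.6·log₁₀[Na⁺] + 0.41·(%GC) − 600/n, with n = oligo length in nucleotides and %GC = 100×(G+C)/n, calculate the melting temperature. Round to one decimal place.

80.9°C

Length n = 31. Base counts: C=10, T=4, A=11, G=6
G+C = 16, so %GC = 16/31 × 100 = 51.613%
Salt term: 16.6 × (-0.147) = -2.44
GC term: 0.41 × 51.613 = 21.161; length term: −600/31 = −19.355
Tm = 81.5 + (-2.44) + 21.161 − 19.355 = 80.866 → 80.9°C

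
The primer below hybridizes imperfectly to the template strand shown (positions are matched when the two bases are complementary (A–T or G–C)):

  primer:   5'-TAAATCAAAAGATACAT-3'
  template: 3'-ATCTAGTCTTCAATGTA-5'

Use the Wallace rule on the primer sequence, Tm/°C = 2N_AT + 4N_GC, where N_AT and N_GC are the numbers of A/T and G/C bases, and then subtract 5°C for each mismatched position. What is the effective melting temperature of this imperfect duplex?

Primer base counts: A=10, T=4, G=1, C=2 → A+T=14, G+C=3
Perfect-match Tm = 2(14) + 4(3) = 28 + 12 = 40°C
Mismatches (positions where the bases are not complementary): 3 (at positions 3, 8, 12)
Effective Tm = 40 − 3×5 = 40 − 15 = 25°C

25°C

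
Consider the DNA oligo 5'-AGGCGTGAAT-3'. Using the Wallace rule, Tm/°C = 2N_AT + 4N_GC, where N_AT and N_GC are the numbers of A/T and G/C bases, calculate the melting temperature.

Counting bases: C=1, G=4, A=3, T=2
So N_AT = 5 and N_GC = 5.
Tm = 2×5 + 4×5 = 30°C

30°C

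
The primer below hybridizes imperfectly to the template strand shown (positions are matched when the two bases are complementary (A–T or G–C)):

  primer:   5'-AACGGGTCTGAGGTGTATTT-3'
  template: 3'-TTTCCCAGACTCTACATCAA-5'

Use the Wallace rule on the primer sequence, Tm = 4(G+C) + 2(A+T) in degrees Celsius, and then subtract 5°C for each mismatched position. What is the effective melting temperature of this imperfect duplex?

Primer base counts: A=4, T=7, G=7, C=2 → A+T=11, G+C=9
Perfect-match Tm = 2(11) + 4(9) = 22 + 36 = 58°C
Mismatches (positions where the bases are not complementary): 3 (at positions 3, 13, 18)
Effective Tm = 58 − 3×5 = 58 − 15 = 43°C

43°C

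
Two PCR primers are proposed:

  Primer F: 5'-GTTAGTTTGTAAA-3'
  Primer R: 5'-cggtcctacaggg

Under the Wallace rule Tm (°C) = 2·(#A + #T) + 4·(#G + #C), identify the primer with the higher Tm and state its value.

Primer R, 44°C

Primer F: A+T=10, G+C=3 → Tm = 2(10)+4(3) = 32°C
Primer R: A+T=4, G+C=9 → Tm = 2(4)+4(9) = 44°C
32°C vs 44°C → primer R is higher.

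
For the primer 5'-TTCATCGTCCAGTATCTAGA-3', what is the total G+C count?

8

Base counts: T=7, C=5, G=3, A=5
G+C = 3 + 5 = 8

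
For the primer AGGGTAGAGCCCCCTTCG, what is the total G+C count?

T=3, A=3, C=6, G=6
G+C = 6 + 6 = 12

12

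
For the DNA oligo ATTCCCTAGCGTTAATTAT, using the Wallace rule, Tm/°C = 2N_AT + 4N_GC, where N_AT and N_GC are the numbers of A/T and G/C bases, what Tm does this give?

50°C

Base counts: T=8, G=2, C=4, A=5
AT pairs contribute 13, GC pairs contribute 6.
Tm = 2×13 + 4×6 = 50°C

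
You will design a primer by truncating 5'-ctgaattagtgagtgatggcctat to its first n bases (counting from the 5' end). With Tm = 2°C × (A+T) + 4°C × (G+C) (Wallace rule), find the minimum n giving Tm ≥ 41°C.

First 14 bases: CTGAATTAGTGAGT → Tm = 38°C (< 41°C)
First 15 bases: CTGAATTAGTGAGTG → Tm = 42°C (≥ 41°C)
Each additional base adds 2°C (A/T) or 4°C (G/C), so Tm is non-decreasing in n; n = 15 is the first length to reach 41°C.

n = 15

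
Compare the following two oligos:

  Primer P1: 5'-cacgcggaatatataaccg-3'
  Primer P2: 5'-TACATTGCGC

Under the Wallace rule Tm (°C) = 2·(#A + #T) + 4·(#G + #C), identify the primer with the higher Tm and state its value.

Primer P1, 56°C

Primer P1: A+T=10, G+C=9 → Tm = 2(10)+4(9) = 56°C
Primer P2: A+T=5, G+C=5 → Tm = 2(5)+4(5) = 30°C
56°C vs 30°C → primer P1 is higher.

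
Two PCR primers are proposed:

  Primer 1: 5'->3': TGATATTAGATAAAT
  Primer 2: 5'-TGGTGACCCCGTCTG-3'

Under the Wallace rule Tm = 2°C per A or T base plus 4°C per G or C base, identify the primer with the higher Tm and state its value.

Primer 1: A+T=13, G+C=2 → Tm = 2(13)+4(2) = 34°C
Primer 2: A+T=5, G+C=10 → Tm = 2(5)+4(10) = 50°C
34°C vs 50°C → primer 2 is higher.

Primer 2, 50°C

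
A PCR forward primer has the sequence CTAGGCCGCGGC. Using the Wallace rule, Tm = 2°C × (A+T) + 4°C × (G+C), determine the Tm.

Counting bases: C=5, A=1, G=5, T=1
So N_AT = 2 and N_GC = 10.
Tm = 4·10 + 2·2 = 40 + 4 = 44°C

44°C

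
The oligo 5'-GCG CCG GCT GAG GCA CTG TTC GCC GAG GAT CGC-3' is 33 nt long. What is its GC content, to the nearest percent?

73%

Scanning the sequence gives A=4, T=5, G=13, C=11.
G+C = 13 + 11 = 24 out of 33 bases
%GC = 24/33 × 100 = 72.73% ≈ 73%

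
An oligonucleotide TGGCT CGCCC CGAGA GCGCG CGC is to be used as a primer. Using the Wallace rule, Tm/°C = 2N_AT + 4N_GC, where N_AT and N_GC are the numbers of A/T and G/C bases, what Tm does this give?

C=10, T=2, G=9, A=2
So N_AT = 4 and N_GC = 19.
Tm = 2×4 + 4×19 = 84°C

84°C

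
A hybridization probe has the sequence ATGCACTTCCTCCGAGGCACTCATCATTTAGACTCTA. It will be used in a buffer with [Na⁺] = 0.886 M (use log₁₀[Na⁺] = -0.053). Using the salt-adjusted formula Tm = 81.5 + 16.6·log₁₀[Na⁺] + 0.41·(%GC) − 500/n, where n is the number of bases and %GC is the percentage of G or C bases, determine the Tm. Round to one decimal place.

85.9°C

Length n = 37. Scanning the sequence gives G=5, T=11, A=9, C=12.
G+C = 17, so %GC = 17/37 × 100 = 45.946%
Salt term: 16.6 × (-0.053) = -0.88
GC term: 0.41 × 45.946 = 18.838; length term: −500/37 = −13.514
Tm = 81.5 + (-0.88) + 18.838 − 13.514 = 85.944 → 85.9°C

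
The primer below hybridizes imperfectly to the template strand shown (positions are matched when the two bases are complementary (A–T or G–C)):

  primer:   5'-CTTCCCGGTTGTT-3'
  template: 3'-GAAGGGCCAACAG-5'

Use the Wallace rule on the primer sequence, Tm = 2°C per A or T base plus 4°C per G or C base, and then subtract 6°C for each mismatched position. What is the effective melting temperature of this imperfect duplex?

Primer base counts: A=0, T=6, G=3, C=4 → A+T=6, G+C=7
Perfect-match Tm = 2(6) + 4(7) = 12 + 28 = 40°C
Mismatches (positions where the bases are not complementary): 1 (at position 13)
Effective Tm = 40 − 1×6 = 40 − 6 = 34°C

34°C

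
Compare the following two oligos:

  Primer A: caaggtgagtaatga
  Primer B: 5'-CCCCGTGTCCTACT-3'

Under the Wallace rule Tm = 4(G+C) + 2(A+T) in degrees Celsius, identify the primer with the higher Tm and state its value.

Primer B, 46°C

Primer A: A+T=9, G+C=6 → Tm = 2(9)+4(6) = 42°C
Primer B: A+T=5, G+C=9 → Tm = 2(5)+4(9) = 46°C
42°C vs 46°C → primer B is higher.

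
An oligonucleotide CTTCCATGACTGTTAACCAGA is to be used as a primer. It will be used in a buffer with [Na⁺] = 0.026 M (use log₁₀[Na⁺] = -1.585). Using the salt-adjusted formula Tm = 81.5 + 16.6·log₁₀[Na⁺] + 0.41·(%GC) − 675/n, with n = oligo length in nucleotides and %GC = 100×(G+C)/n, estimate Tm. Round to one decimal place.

Length n = 21. Counting bases: A=6, G=3, T=6, C=6
G+C = 9, so %GC = 9/21 × 100 = 42.857%
Salt term: 16.6 × (-1.585) = -26.311
GC term: 0.41 × 42.857 = 17.571; length term: −675/21 = −32.143
Tm = 81.5 + (-26.311) + 17.571 − 32.143 = 40.617 → 40.6°C

40.6°C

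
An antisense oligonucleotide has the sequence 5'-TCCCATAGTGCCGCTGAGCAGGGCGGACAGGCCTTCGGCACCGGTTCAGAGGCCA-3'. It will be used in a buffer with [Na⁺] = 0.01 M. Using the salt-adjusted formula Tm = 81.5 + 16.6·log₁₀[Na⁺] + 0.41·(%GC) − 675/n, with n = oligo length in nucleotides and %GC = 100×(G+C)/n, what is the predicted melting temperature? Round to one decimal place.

Length n = 55. Base counts: G=19, A=10, T=8, C=18
G+C = 37, so %GC = 37/55 × 100 = 67.273%
Salt term: 16.6 × (-2) = -33.2
GC term: 0.41 × 67.273 = 27.582; length term: −675/55 = −12.273
Tm = 81.5 + (-33.2) + 27.582 − 12.273 = 63.609 → 63.6°C

63.6°C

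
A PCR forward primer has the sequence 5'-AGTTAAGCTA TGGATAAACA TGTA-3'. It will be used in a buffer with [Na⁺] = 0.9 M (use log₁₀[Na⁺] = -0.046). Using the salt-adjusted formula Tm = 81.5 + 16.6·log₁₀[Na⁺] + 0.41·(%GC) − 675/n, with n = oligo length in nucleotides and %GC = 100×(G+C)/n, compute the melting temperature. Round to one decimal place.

Length n = 24. Base counts: A=10, C=2, G=5, T=7
G+C = 7, so %GC = 7/24 × 100 = 29.167%
Salt term: 16.6 × (-0.046) = -0.764
GC term: 0.41 × 29.167 = 11.958; length term: −675/24 = −28.125
Tm = 81.5 + (-0.764) + 11.958 − 28.125 = 64.569 → 64.6°C

64.6°C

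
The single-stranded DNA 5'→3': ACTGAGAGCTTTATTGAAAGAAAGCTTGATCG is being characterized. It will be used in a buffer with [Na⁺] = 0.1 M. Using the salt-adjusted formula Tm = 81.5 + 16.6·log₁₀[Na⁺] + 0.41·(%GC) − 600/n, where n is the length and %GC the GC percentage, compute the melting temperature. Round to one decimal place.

Length n = 32. C=4, A=11, T=9, G=8
G+C = 12, so %GC = 12/32 × 100 = 37.5%
Salt term: 16.6 × (-1) = -16.6
GC term: 0.41 × 37.5 = 15.375; length term: −600/32 = −18.75
Tm = 81.5 + (-16.6) + 15.375 − 18.75 = 61.525 → 61.5°C

61.5°C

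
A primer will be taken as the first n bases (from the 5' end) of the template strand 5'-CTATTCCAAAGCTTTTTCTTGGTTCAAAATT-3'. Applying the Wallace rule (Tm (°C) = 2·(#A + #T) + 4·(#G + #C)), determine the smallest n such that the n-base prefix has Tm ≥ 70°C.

First 25 bases: CTATTCCAAAGCTTTTTCTTGGTTC → Tm = 68°C (< 70°C)
First 26 bases: CTATTCCAAAGCTTTTTCTTGGTTCA → Tm = 70°C (≥ 70°C)
Each additional base adds 2°C (A/T) or 4°C (G/C), so Tm is non-decreasing in n; n = 26 is the first length to reach 70°C.

n = 26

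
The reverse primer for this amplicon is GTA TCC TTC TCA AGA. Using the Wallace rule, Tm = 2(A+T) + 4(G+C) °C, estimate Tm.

Base counts: T=5, A=4, C=4, G=2
A+T = 9, G+C = 6
Tm = 2×9 + 4×6 = 42°C

42°C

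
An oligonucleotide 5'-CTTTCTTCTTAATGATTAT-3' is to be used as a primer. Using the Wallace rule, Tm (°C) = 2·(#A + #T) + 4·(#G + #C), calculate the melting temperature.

46°C

Counting bases: T=11, G=1, A=4, C=3
A+T = 15, G+C = 4
Tm = 2×15 + 4×4 = 46°C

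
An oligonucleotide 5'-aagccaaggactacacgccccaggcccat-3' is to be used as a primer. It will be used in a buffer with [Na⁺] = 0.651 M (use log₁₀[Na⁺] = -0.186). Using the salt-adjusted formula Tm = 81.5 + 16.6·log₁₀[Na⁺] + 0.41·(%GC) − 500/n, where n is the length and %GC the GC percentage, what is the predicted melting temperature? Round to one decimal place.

Length n = 29. C=12, G=6, A=9, T=2
G+C = 18, so %GC = 18/29 × 100 = 62.069%
Salt term: 16.6 × (-0.186) = -3.088
GC term: 0.41 × 62.069 = 25.448; length term: −500/29 = −17.241
Tm = 81.5 + (-3.088) + 25.448 − 17.241 = 86.619 → 86.6°C

86.6°C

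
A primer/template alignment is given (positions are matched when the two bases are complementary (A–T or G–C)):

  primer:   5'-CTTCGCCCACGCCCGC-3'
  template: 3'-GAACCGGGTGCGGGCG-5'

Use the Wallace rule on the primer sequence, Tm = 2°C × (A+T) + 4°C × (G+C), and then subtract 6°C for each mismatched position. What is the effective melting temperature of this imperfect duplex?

52°C

Primer base counts: A=1, T=2, G=3, C=10 → A+T=3, G+C=13
Perfect-match Tm = 2(3) + 4(13) = 6 + 52 = 58°C
Mismatches (positions where the bases are not complementary): 1 (at position 4)
Effective Tm = 58 − 1×6 = 58 − 6 = 52°C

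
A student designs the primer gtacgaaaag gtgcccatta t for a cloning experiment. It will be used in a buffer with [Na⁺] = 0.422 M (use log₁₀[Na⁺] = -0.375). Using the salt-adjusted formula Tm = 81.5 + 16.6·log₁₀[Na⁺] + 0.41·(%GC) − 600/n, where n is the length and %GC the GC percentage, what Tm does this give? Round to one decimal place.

Length n = 21. Counting bases: T=5, G=5, A=7, C=4
G+C = 9, so %GC = 9/21 × 100 = 42.857%
Salt term: 16.6 × (-0.375) = -6.225
GC term: 0.41 × 42.857 = 17.571; length term: −600/21 = −28.571
Tm = 81.5 + (-6.225) + 17.571 − 28.571 = 64.275 → 64.3°C

64.3°C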